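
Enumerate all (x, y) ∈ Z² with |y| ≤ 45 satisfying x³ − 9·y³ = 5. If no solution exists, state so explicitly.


The equation is x³ - 9y³ = 5. For fixed y, x³ = 9·y³ + 5, so a solution requires the RHS to be a perfect cube.
Strategy: iterate y from -45 to 45, compute RHS = 9·y³ + 5, and check whether it is a (positive or negative) perfect cube.
Check small values of y:
  y = 0: RHS = 5 is not a perfect cube.
  y = 1: RHS = 14 is not a perfect cube.
  y = -1: RHS = -4 is not a perfect cube.
  y = 2: RHS = 77 is not a perfect cube.
  y = -2: RHS = -67 is not a perfect cube.
  y = 3: RHS = 248 is not a perfect cube.
  y = -3: RHS = -238 is not a perfect cube.
Continuing the search up to |y| = 45 finds no solutions either.
No (x, y) in the scanned range satisfies the equation.

No integer solutions with |y| ≤ 45.


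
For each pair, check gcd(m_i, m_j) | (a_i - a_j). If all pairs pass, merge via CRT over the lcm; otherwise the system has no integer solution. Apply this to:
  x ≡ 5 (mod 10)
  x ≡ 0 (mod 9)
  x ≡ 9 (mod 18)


Moduli 10, 9, 18 are not pairwise coprime, so CRT works modulo lcm(m_i) when all pairwise compatibility conditions hold.
Pairwise compatibility: gcd(m_i, m_j) must divide a_i - a_j for every pair.
Merge one congruence at a time:
  Start: x ≡ 5 (mod 10).
  Combine with x ≡ 0 (mod 9): gcd(10, 9) = 1; 0 - 5 = -5, which IS divisible by 1, so compatible.
    Write x = 5 + 10·t and substitute into x ≡ 0 (mod 9): 10·t ≡ 0 − 5 = -5 (mod 9).
    Reduce coefficients mod 9: 1·t ≡ 4 (mod 9).
    So t ≡ 4 (mod 9).
    Then x = 5 + 10·4 = 45, valid modulo lcm(10, 9) = 90: x ≡ 45 (mod 90).
  Combine with x ≡ 9 (mod 18): gcd(90, 18) = 18; 9 - 45 = -36, which IS divisible by 18, so compatible.
    Write x = 45 + 90·t and substitute into x ≡ 9 (mod 18): 90·t ≡ 9 − 45 = -36 (mod 18).
    Divide the congruence (and modulus) by g = 18: 5·t ≡ -2 (mod 1).
    Modulo 1 every t works; take t = 0.
    Then x = 45 + 90·0 = 45, valid modulo lcm(90, 18) = 90: x ≡ 45 (mod 90).
Verify: 45 mod 10 = 5, 45 mod 9 = 0, 45 mod 18 = 9.

x ≡ 45 (mod 90).


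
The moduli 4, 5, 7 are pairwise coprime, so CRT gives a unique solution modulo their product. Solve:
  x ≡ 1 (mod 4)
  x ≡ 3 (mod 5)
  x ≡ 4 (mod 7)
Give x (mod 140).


Moduli 4, 5, 7 are pairwise coprime; by CRT there is a unique solution modulo M = 4 · 5 · 7 = 140.
Solve pairwise, accumulating the modulus:
  Start with x ≡ 1 (mod 4).
  Combine with x ≡ 3 (mod 5): since gcd(4, 5) = 1, we get a unique residue mod 20.
    Write x = 1 + 4·t and substitute into x ≡ 3 (mod 5): 4·t ≡ 3 − 1 = 2 (mod 5).
    The inverse of 4 mod 5 is 4 (since 4·4 = 16 = 3·5 + 1), so t ≡ 4·2 = 8 ≡ 3 (mod 5).
    Then x = 1 + 4·3 = 13, valid modulo lcm(4, 5) = 20: x ≡ 13 (mod 20).
  Combine with x ≡ 4 (mod 7): since gcd(20, 7) = 1, we get a unique residue mod 140.
    Write x = 13 + 20·t and substitute into x ≡ 4 (mod 7): 20·t ≡ 4 − 13 = -9 (mod 7).
    Reduce coefficients mod 7: 6·t ≡ 5 (mod 7).
    The inverse of 6 mod 7 is 6 (since 6·6 = 36 = 5·7 + 1), so t ≡ 6·5 = 30 ≡ 2 (mod 7).
    Then x = 13 + 20·2 = 53, valid modulo lcm(20, 7) = 140: x ≡ 53 (mod 140).
Verify: 53 mod 4 = 1 ✓, 53 mod 5 = 3 ✓, 53 mod 7 = 4 ✓.

x ≡ 53 (mod 140).


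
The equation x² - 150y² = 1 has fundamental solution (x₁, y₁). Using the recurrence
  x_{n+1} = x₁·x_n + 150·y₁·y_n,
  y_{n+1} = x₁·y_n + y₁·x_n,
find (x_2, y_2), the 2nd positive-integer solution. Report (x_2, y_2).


Step 1: Find the fundamental solution (x₁, y₁) of x² - 150y² = 1.
  Expand √150 as a continued fraction. a₀ = ⌊√150⌋ = 12; iterate m_{k+1} = d_k·a_k − m_k, d_{k+1} = (150 − m_{k+1}²)/d_k, a_{k+1} = ⌊(a₀ + m_{k+1})/d_{k+1}⌋ (starting m₀ = 0, d₀ = 1), with convergents p_k = a_k·p_{k-1} + p_{k-2}, q_k = a_k·q_{k-1} + q_{k-2} (p₋₁ = 1, q₋₁ = 0):
  k = 0: a₀ = 12; p₀/q₀ = 12/1; p₀² − 150·q₀² = 144 − 150 = -6.
  k = 1: m = 12, d = 6, a = ⌊(12 + 12)/6⌋ = 4; p/q = (4·12 + 1)/(4·1 + 0) = 49/4; p² − 150·q² = 2401 − 2400 = 1.
  The first convergent with p² − 150·q² = 1 gives the fundamental solution (x₁, y₁) = (49, 4).
Step 2: Apply the recurrence (x_{n+1}, y_{n+1}) = (x₁x_n + 150y₁y_n, x₁y_n + y₁x_n) repeatedly.
  From (x_1, y_1) = (49, 4): x_2 = 49·49 + 150·4·4 = 4801; y_2 = 49·4 + 4·49 = 392.
Step 3: Verify x_2² - 150·y_2² = 23049601 - 23049600 = 1 (should be 1). ✓

(x_1, y_1) = (49, 4); (x_2, y_2) = (4801, 392).


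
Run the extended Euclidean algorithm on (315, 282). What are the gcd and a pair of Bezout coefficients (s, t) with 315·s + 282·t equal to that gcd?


Euclidean algorithm on (315, 282) — divide until remainder is 0:
  315 = 1 · 282 + 33
  282 = 8 · 33 + 18
  33 = 1 · 18 + 15
  18 = 1 · 15 + 3
  15 = 5 · 3 + 0
gcd(315, 282) = 3.
Track Bezout coefficients alongside the remainders: start with r₀ = 315 = a·1 + b·0 (s = 1, t = 0) and r₁ = 282 = a·0 + b·1 (s = 0, t = 1); each new remainder r_{k+1} = r_{k-1} − q_k·r_k inherits s_{k+1} = s_{k-1} − q_k·s_k, t_{k+1} = t_{k-1} − q_k·t_k, so r_k = a·s_k + b·t_k at every step:
  q = 1: r = 33, s = 1 − 1·0 = 1, t = 0 − 1·1 = -1  (check: 315·1 + 282·(-1) = 33)
  q = 8: r = 18, s = 0 − 8·1 = -8, t = 1 − 8·(-1) = 9  (check: 315·(-8) + 282·9 = 18)
  q = 1: r = 15, s = 1 − 1·(-8) = 9, t = -1 − 1·9 = -10  (check: 315·9 + 282·(-10) = 15)
  q = 1: r = 3, s = -8 − 1·9 = -17, t = 9 − 1·(-10) = 19  (check: 315·(-17) + 282·19 = 3)
The row with r = 3 (the gcd) gives the Bezout coefficients s = -17, t = 19.
Result: 315 · (-17) + 282 · (19) = 3.

gcd(315, 282) = 3; s = -17, t = 19 (check: 315·(-17) + 282·19 = 3).


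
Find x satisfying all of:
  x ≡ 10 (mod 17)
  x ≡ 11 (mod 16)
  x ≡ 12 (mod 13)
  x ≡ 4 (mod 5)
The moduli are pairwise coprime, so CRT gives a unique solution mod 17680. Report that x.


Product of moduli M = 17 · 16 · 13 · 5 = 17680.
Merge one congruence at a time:
  Start: x ≡ 10 (mod 17).
  Combine with x ≡ 11 (mod 16); new modulus lcm = 272.
    Write x = 10 + 17·t and substitute into x ≡ 11 (mod 16): 17·t ≡ 11 − 10 = 1 (mod 16).
    Reduce coefficients mod 16: 1·t ≡ 1 (mod 16).
    So t ≡ 1 (mod 16).
    Then x = 10 + 17·1 = 27, valid modulo lcm(17, 16) = 272: x ≡ 27 (mod 272).
  Combine with x ≡ 12 (mod 13); new modulus lcm = 3536.
    Write x = 27 + 272·t and substitute into x ≡ 12 (mod 13): 272·t ≡ 12 − 27 = -15 (mod 13).
    Reduce coefficients mod 13: 12·t ≡ 11 (mod 13).
    The inverse of 12 mod 13 is 12 (since 12·12 = 144 = 11·13 + 1), so t ≡ 12·11 = 132 ≡ 2 (mod 13).
    Then x = 27 + 272·2 = 571, valid modulo lcm(272, 13) = 3536: x ≡ 571 (mod 3536).
  Combine with x ≡ 4 (mod 5); new modulus lcm = 17680.
    Write x = 571 + 3536·t and substitute into x ≡ 4 (mod 5): 3536·t ≡ 4 − 571 = -567 (mod 5).
    Reduce coefficients mod 5: 1·t ≡ 3 (mod 5).
    So t ≡ 3 (mod 5).
    Then x = 571 + 3536·3 = 11179, valid modulo lcm(3536, 5) = 17680: x ≡ 11179 (mod 17680).
Verify against each original: 11179 mod 17 = 10, 11179 mod 16 = 11, 11179 mod 13 = 12, 11179 mod 5 = 4.

x ≡ 11179 (mod 17680).


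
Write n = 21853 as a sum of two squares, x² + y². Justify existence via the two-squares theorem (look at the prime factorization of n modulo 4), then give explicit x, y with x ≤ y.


Step 1: Factor n = 21853 = 13 · 41^2.
Step 2: Check the mod-4 condition on each prime factor: 13 ≡ 1 (mod 4), exponent 1; 41 ≡ 1 (mod 4), exponent 2.
All primes ≡ 3 (mod 4) appear to even exponent (or don't appear), so by the two-squares theorem n IS expressible as a sum of two squares.
Step 3: Build a representation. Here n = 13 · 41 · 41 is a product of primes ≡ 1 (mod 4). Each prime p ≡ 1 (mod 4) is itself a sum of two squares; find a² by testing p − a² for a perfect square:
  13: 13 − 1² = 12, 13 − 2² = 9 = 3² ⇒ 13 = 2² + 3².
  41: 41 − 1² = 40, 41 − 2² = 37, 41 − 3² = 32, 41 − 4² = 25 = 5² ⇒ 41 = 4² + 5².
  Combine using the Brahmagupta–Fibonacci identity (a² + b²)(c² + d²) = (ac − bd)² + (ad + bc)² = (ac + bd)² + (ad − bc)²:
  13 · 41 = 533: from (2² + 3²)(4² + 5²), take (2·4 − 3·5, 2·5 + 3·4) = (8 − 15, 10 + 12) = (-7, 22); dropping signs (only squares matter) gives (7, 22); check 7² + 22² = 49 + 484 = 533 ✓.
  533 · 41 = 21853: from (7² + 22²)(4² + 5²), take (7·4 − 22·5, 7·5 + 22·4) = (28 − 110, 35 + 88) = (-82, 123); dropping signs (only squares matter) gives (82, 123); check 82² + 123² = 6724 + 15129 = 21853 ✓.
Step 4: Order so x ≤ y and verify: 82² + 123² = 6724 + 15129 = 21853 = n. ✓

n = 21853 = 82² + 123² (one valid representation with x ≤ y).


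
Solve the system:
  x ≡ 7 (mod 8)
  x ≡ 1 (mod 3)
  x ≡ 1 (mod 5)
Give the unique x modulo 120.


Moduli 8, 3, 5 are pairwise coprime; by CRT there is a unique solution modulo M = 8 · 3 · 5 = 120.
Solve pairwise, accumulating the modulus:
  Start with x ≡ 7 (mod 8).
  Combine with x ≡ 1 (mod 3): since gcd(8, 3) = 1, we get a unique residue mod 24.
    Write x = 7 + 8·t and substitute into x ≡ 1 (mod 3): 8·t ≡ 1 − 7 = -6 (mod 3).
    Reduce coefficients mod 3: 2·t ≡ 0 (mod 3).
    The inverse of 2 mod 3 is 2 (since 2·2 = 4 = 1·3 + 1), so t ≡ 2·0 = 0 ≡ 0 (mod 3).
    Then x = 7 + 8·0 = 7, valid modulo lcm(8, 3) = 24: x ≡ 7 (mod 24).
  Combine with x ≡ 1 (mod 5): since gcd(24, 5) = 1, we get a unique residue mod 120.
    Write x = 7 + 24·t and substitute into x ≡ 1 (mod 5): 24·t ≡ 1 − 7 = -6 (mod 5).
    Reduce coefficients mod 5: 4·t ≡ 4 (mod 5).
    The inverse of 4 mod 5 is 4 (since 4·4 = 16 = 3·5 + 1), so t ≡ 4·4 = 16 ≡ 1 (mod 5).
    Then x = 7 + 24·1 = 31, valid modulo lcm(24, 5) = 120: x ≡ 31 (mod 120).
Verify: 31 mod 8 = 7 ✓, 31 mod 3 = 1 ✓, 31 mod 5 = 1 ✓.

x ≡ 31 (mod 120).


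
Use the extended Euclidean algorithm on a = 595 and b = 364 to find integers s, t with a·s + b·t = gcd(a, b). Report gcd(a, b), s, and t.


Euclidean algorithm on (595, 364) — divide until remainder is 0:
  595 = 1 · 364 + 231
  364 = 1 · 231 + 133
  231 = 1 · 133 + 98
  133 = 1 · 98 + 35
  98 = 2 · 35 + 28
  35 = 1 · 28 + 7
  28 = 4 · 7 + 0
gcd(595, 364) = 7.
Track Bezout coefficients alongside the remainders: start with r₀ = 595 = a·1 + b·0 (s = 1, t = 0) and r₁ = 364 = a·0 + b·1 (s = 0, t = 1); each new remainder r_{k+1} = r_{k-1} − q_k·r_k inherits s_{k+1} = s_{k-1} − q_k·s_k, t_{k+1} = t_{k-1} − q_k·t_k, so r_k = a·s_k + b·t_k at every step:
  q = 1: r = 231, s = 1 − 1·0 = 1, t = 0 − 1·1 = -1  (check: 595·1 + 364·(-1) = 231)
  q = 1: r = 133, s = 0 − 1·1 = -1, t = 1 − 1·(-1) = 2  (check: 595·(-1) + 364·2 = 133)
  q = 1: r = 98, s = 1 − 1·(-1) = 2, t = -1 − 1·2 = -3  (check: 595·2 + 364·(-3) = 98)
  q = 1: r = 35, s = -1 − 1·2 = -3, t = 2 − 1·(-3) = 5  (check: 595·(-3) + 364·5 = 35)
  q = 2: r = 28, s = 2 − 2·(-3) = 8, t = -3 − 2·5 = -13  (check: 595·8 + 364·(-13) = 28)
  q = 1: r = 7, s = -3 − 1·8 = -11, t = 5 − 1·(-13) = 18  (check: 595·(-11) + 364·18 = 7)
The row with r = 7 (the gcd) gives the Bezout coefficients s = -11, t = 18.
Result: 595 · (-11) + 364 · (18) = 7.

gcd(595, 364) = 7; s = -11, t = 18 (check: 595·(-11) + 364·18 = 7).


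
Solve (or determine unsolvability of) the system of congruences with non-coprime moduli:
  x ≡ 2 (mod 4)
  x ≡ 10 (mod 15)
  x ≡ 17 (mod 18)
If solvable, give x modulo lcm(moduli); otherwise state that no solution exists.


Moduli 4, 15, 18 are not pairwise coprime, so CRT works modulo lcm(m_i) when all pairwise compatibility conditions hold.
Pairwise compatibility: gcd(m_i, m_j) must divide a_i - a_j for every pair.
Merge one congruence at a time:
  Start: x ≡ 2 (mod 4).
  Combine with x ≡ 10 (mod 15): gcd(4, 15) = 1; 10 - 2 = 8, which IS divisible by 1, so compatible.
    Write x = 2 + 4·t and substitute into x ≡ 10 (mod 15): 4·t ≡ 10 − 2 = 8 (mod 15).
    The inverse of 4 mod 15 is 4 (since 4·4 = 16 = 1·15 + 1), so t ≡ 4·8 = 32 ≡ 2 (mod 15).
    Then x = 2 + 4·2 = 10, valid modulo lcm(4, 15) = 60: x ≡ 10 (mod 60).
  Combine with x ≡ 17 (mod 18): gcd(60, 18) = 6, and 17 - 10 = 7 is NOT divisible by 6.
    ⇒ system is inconsistent (no integer solution).

No solution (the system is inconsistent).


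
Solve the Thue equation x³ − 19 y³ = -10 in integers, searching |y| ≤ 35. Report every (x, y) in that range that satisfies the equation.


The equation is x³ - 19y³ = -10. For fixed y, x³ = 19·y³ − 10, so a solution requires the RHS to be a perfect cube.
Strategy: iterate y from -35 to 35, compute RHS = 19·y³ − 10, and check whether it is a (positive or negative) perfect cube.
Check small values of y:
  y = 0: RHS = -10 is not a perfect cube.
  y = 1: RHS = 9 is not a perfect cube.
  y = -1: RHS = -29 is not a perfect cube.
  y = 2: RHS = 142 is not a perfect cube.
  y = -2: RHS = -162 is not a perfect cube.
  y = 3: RHS = 503 is not a perfect cube.
  y = -3: RHS = -523 is not a perfect cube.
Continuing the search up to |y| = 35 finds no solutions either.
No (x, y) in the scanned range satisfies the equation.

No integer solutions with |y| ≤ 35.


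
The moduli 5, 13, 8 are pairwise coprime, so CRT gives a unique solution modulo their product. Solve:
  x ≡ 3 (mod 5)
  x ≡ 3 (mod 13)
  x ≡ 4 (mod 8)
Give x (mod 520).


Moduli 5, 13, 8 are pairwise coprime; by CRT there is a unique solution modulo M = 5 · 13 · 8 = 520.
Solve pairwise, accumulating the modulus:
  Start with x ≡ 3 (mod 5).
  Combine with x ≡ 3 (mod 13): since gcd(5, 13) = 1, we get a unique residue mod 65.
    Write x = 3 + 5·t and substitute into x ≡ 3 (mod 13): 5·t ≡ 3 − 3 = 0 (mod 13).
    The inverse of 5 mod 13 is 8 (since 5·8 = 40 = 3·13 + 1), so t ≡ 8·0 = 0 ≡ 0 (mod 13).
    Then x = 3 + 5·0 = 3, valid modulo lcm(5, 13) = 65: x ≡ 3 (mod 65).
  Combine with x ≡ 4 (mod 8): since gcd(65, 8) = 1, we get a unique residue mod 520.
    Write x = 3 + 65·t and substitute into x ≡ 4 (mod 8): 65·t ≡ 4 − 3 = 1 (mod 8).
    Reduce coefficients mod 8: 1·t ≡ 1 (mod 8).
    So t ≡ 1 (mod 8).
    Then x = 3 + 65·1 = 68, valid modulo lcm(65, 8) = 520: x ≡ 68 (mod 520).
Verify: 68 mod 5 = 3 ✓, 68 mod 13 = 3 ✓, 68 mod 8 = 4 ✓.

x ≡ 68 (mod 520).


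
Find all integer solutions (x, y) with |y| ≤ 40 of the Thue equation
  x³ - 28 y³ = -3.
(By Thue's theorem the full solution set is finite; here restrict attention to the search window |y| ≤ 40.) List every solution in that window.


The equation is x³ - 28y³ = -3. For fixed y, x³ = 28·y³ − 3, so a solution requires the RHS to be a perfect cube.
Strategy: iterate y from -40 to 40, compute RHS = 28·y³ − 3, and check whether it is a (positive or negative) perfect cube.
Check small values of y:
  y = 0: RHS = -3 is not a perfect cube.
  y = 1: RHS = 25 is not a perfect cube.
  y = -1: RHS = -31 is not a perfect cube.
  y = 2: RHS = 221 is not a perfect cube.
  y = -2: RHS = -227 is not a perfect cube.
  y = 3: RHS = 753 is not a perfect cube.
  y = -3: RHS = -759 is not a perfect cube.
Continuing the search up to |y| = 40 finds no solutions either.
No (x, y) in the scanned range satisfies the equation.

No integer solutions with |y| ≤ 40.


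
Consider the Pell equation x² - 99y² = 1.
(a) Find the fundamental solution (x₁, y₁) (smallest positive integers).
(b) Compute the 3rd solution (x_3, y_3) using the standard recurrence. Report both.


Step 1: Find the fundamental solution (x₁, y₁) of x² - 99y² = 1.
  Expand √99 as a continued fraction. a₀ = ⌊√99⌋ = 9; iterate m_{k+1} = d_k·a_k − m_k, d_{k+1} = (99 − m_{k+1}²)/d_k, a_{k+1} = ⌊(a₀ + m_{k+1})/d_{k+1}⌋ (starting m₀ = 0, d₀ = 1), with convergents p_k = a_k·p_{k-1} + p_{k-2}, q_k = a_k·q_{k-1} + q_{k-2} (p₋₁ = 1, q₋₁ = 0):
  k = 0: a₀ = 9; p₀/q₀ = 9/1; p₀² − 99·q₀² = 81 − 99 = -18.
  k = 1: m = 9, d = 18, a = ⌊(9 + 9)/18⌋ = 1; p/q = (1·9 + 1)/(1·1 + 0) = 10/1; p² − 99·q² = 100 − 99 = 1.
  The first convergent with p² − 99·q² = 1 gives the fundamental solution (x₁, y₁) = (10, 1).
Step 2: Apply the recurrence (x_{n+1}, y_{n+1}) = (x₁x_n + 99y₁y_n, x₁y_n + y₁x_n) repeatedly.
  From (x_1, y_1) = (10, 1): x_2 = 10·10 + 99·1·1 = 199; y_2 = 10·1 + 1·10 = 20.
  From (x_2, y_2) = (199, 20): x_3 = 10·199 + 99·1·20 = 3970; y_3 = 10·20 + 1·199 = 399.
Step 3: Verify x_3² - 99·y_3² = 15760900 - 15760899 = 1 (should be 1). ✓

(x_1, y_1) = (10, 1); (x_3, y_3) = (3970, 399).


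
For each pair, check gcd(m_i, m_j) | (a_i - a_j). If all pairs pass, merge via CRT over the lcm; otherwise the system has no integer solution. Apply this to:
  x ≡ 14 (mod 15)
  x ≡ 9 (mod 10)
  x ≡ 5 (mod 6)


Moduli 15, 10, 6 are not pairwise coprime, so CRT works modulo lcm(m_i) when all pairwise compatibility conditions hold.
Pairwise compatibility: gcd(m_i, m_j) must divide a_i - a_j for every pair.
Merge one congruence at a time:
  Start: x ≡ 14 (mod 15).
  Combine with x ≡ 9 (mod 10): gcd(15, 10) = 5; 9 - 14 = -5, which IS divisible by 5, so compatible.
    Write x = 14 + 15·t and substitute into x ≡ 9 (mod 10): 15·t ≡ 9 − 14 = -5 (mod 10).
    Divide the congruence (and modulus) by g = 5: 3·t ≡ -1 (mod 2).
    Reduce coefficients mod 2: 1·t ≡ 1 (mod 2).
    So t ≡ 1 (mod 2).
    Then x = 14 + 15·1 = 29, valid modulo lcm(15, 10) = 30: x ≡ 29 (mod 30).
  Combine with x ≡ 5 (mod 6): gcd(30, 6) = 6; 5 - 29 = -24, which IS divisible by 6, so compatible.
    Write x = 29 + 30·t and substitute into x ≡ 5 (mod 6): 30·t ≡ 5 − 29 = -24 (mod 6).
    Divide the congruence (and modulus) by g = 6: 5·t ≡ -4 (mod 1).
    Modulo 1 every t works; take t = 0.
    Then x = 29 + 30·0 = 29, valid modulo lcm(30, 6) = 30: x ≡ 29 (mod 30).
Verify: 29 mod 15 = 14, 29 mod 10 = 9, 29 mod 6 = 5.

x ≡ 29 (mod 30).


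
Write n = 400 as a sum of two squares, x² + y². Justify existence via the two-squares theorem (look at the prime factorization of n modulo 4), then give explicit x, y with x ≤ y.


Step 1: Factor n = 400 = 2^4 · 5^2.
Step 2: Check the mod-4 condition on each prime factor: 2 = 2 (special); 5 ≡ 1 (mod 4), exponent 2.
All primes ≡ 3 (mod 4) appear to even exponent (or don't appear), so by the two-squares theorem n IS expressible as a sum of two squares.
Step 3: Build a representation. Group n = k² · m with k = 4 and m = 5 · 5 = 25 (a product of primes ≡ 1 (mod 4)); a representation of m scales to one of n via (k·x)² + (k·y)² = k²(x² + y²). Each prime p ≡ 1 (mod 4) is itself a sum of two squares; find a² by testing p − a² for a perfect square:
  5: 5 − 1² = 4 = 2² ⇒ 5 = 1² + 2².
  Combine using the Brahmagupta–Fibonacci identity (a² + b²)(c² + d²) = (ac − bd)² + (ad + bc)² = (ac + bd)² + (ad − bc)²:
  5 · 5 = 25: from (1² + 2²)(1² + 2²), take (1·1 − 2·2, 1·2 + 2·1) = (1 − 4, 2 + 2) = (-3, 4); dropping signs (only squares matter) gives (3, 4); check 3² + 4² = 9 + 16 = 25 ✓.
  Scale by k = 4: (4·3, 4·4) = (12, 16).
Step 4: Order so x ≤ y and verify: 12² + 16² = 144 + 256 = 400 = n. ✓

n = 400 = 12² + 16² (one valid representation with x ≤ y).


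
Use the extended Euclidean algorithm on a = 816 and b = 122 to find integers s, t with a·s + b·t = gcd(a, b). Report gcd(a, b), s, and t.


Euclidean algorithm on (816, 122) — divide until remainder is 0:
  816 = 6 · 122 + 84
  122 = 1 · 84 + 38
  84 = 2 · 38 + 8
  38 = 4 · 8 + 6
  8 = 1 · 6 + 2
  6 = 3 · 2 + 0
gcd(816, 122) = 2.
Track Bezout coefficients alongside the remainders: start with r₀ = 816 = a·1 + b·0 (s = 1, t = 0) and r₁ = 122 = a·0 + b·1 (s = 0, t = 1); each new remainder r_{k+1} = r_{k-1} − q_k·r_k inherits s_{k+1} = s_{k-1} − q_k·s_k, t_{k+1} = t_{k-1} − q_k·t_k, so r_k = a·s_k + b·t_k at every step:
  q = 6: r = 84, s = 1 − 6·0 = 1, t = 0 − 6·1 = -6  (check: 816·1 + 122·(-6) = 84)
  q = 1: r = 38, s = 0 − 1·1 = -1, t = 1 − 1·(-6) = 7  (check: 816·(-1) + 122·7 = 38)
  q = 2: r = 8, s = 1 − 2·(-1) = 3, t = -6 − 2·7 = -20  (check: 816·3 + 122·(-20) = 8)
  q = 4: r = 6, s = -1 − 4·3 = -13, t = 7 − 4·(-20) = 87  (check: 816·(-13) + 122·87 = 6)
  q = 1: r = 2, s = 3 − 1·(-13) = 16, t = -20 − 1·87 = -107  (check: 816·16 + 122·(-107) = 2)
The row with r = 2 (the gcd) gives the Bezout coefficients s = 16, t = -107.
Result: 816 · (16) + 122 · (-107) = 2.

gcd(816, 122) = 2; s = 16, t = -107 (check: 816·16 + 122·(-107) = 2).


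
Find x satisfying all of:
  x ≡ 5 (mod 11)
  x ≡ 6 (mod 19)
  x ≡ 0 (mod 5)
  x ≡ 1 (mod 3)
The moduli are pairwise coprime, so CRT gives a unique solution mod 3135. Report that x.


Product of moduli M = 11 · 19 · 5 · 3 = 3135.
Merge one congruence at a time:
  Start: x ≡ 5 (mod 11).
  Combine with x ≡ 6 (mod 19); new modulus lcm = 209.
    Write x = 5 + 11·t and substitute into x ≡ 6 (mod 19): 11·t ≡ 6 − 5 = 1 (mod 19).
    The inverse of 11 mod 19 is 7 (since 11·7 = 77 = 4·19 + 1), so t ≡ 7·1 = 7 ≡ 7 (mod 19).
    Then x = 5 + 11·7 = 82, valid modulo lcm(11, 19) = 209: x ≡ 82 (mod 209).
  Combine with x ≡ 0 (mod 5); new modulus lcm = 1045.
    Write x = 82 + 209·t and substitute into x ≡ 0 (mod 5): 209·t ≡ 0 − 82 = -82 (mod 5).
    Reduce coefficients mod 5: 4·t ≡ 3 (mod 5).
    The inverse of 4 mod 5 is 4 (since 4·4 = 16 = 3·5 + 1), so t ≡ 4·3 = 12 ≡ 2 (mod 5).
    Then x = 82 + 209·2 = 500, valid modulo lcm(209, 5) = 1045: x ≡ 500 (mod 1045).
  Combine with x ≡ 1 (mod 3); new modulus lcm = 3135.
    Write x = 500 + 1045·t and substitute into x ≡ 1 (mod 3): 1045·t ≡ 1 − 500 = -499 (mod 3).
    Reduce coefficients mod 3: 1·t ≡ 2 (mod 3).
    So t ≡ 2 (mod 3).
    Then x = 500 + 1045·2 = 2590, valid modulo lcm(1045, 3) = 3135: x ≡ 2590 (mod 3135).
Verify against each original: 2590 mod 11 = 5, 2590 mod 19 = 6, 2590 mod 5 = 0, 2590 mod 3 = 1.

x ≡ 2590 (mod 3135).


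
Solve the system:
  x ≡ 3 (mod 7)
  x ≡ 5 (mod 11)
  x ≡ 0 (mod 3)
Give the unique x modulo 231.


Moduli 7, 11, 3 are pairwise coprime; by CRT there is a unique solution modulo M = 7 · 11 · 3 = 231.
Solve pairwise, accumulating the modulus:
  Start with x ≡ 3 (mod 7).
  Combine with x ≡ 5 (mod 11): since gcd(7, 11) = 1, we get a unique residue mod 77.
    Write x = 3 + 7·t and substitute into x ≡ 5 (mod 11): 7·t ≡ 5 − 3 = 2 (mod 11).
    The inverse of 7 mod 11 is 8 (since 7·8 = 56 = 5·11 + 1), so t ≡ 8·2 = 16 ≡ 5 (mod 11).
    Then x = 3 + 7·5 = 38, valid modulo lcm(7, 11) = 77: x ≡ 38 (mod 77).
  Combine with x ≡ 0 (mod 3): since gcd(77, 3) = 1, we get a unique residue mod 231.
    Write x = 38 + 77·t and substitute into x ≡ 0 (mod 3): 77·t ≡ 0 − 38 = -38 (mod 3).
    Reduce coefficients mod 3: 2·t ≡ 1 (mod 3).
    The inverse of 2 mod 3 is 2 (since 2·2 = 4 = 1·3 + 1), so t ≡ 2·1 = 2 ≡ 2 (mod 3).
    Then x = 38 + 77·2 = 192, valid modulo lcm(77, 3) = 231: x ≡ 192 (mod 231).
Verify: 192 mod 7 = 3 ✓, 192 mod 11 = 5 ✓, 192 mod 3 = 0 ✓.

x ≡ 192 (mod 231).


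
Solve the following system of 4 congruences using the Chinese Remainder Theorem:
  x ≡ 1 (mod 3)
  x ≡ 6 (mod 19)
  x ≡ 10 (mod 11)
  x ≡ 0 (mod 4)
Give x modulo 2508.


Product of moduli M = 3 · 19 · 11 · 4 = 2508.
Merge one congruence at a time:
  Start: x ≡ 1 (mod 3).
  Combine with x ≡ 6 (mod 19); new modulus lcm = 57.
    Write x = 1 + 3·t and substitute into x ≡ 6 (mod 19): 3·t ≡ 6 − 1 = 5 (mod 19).
    The inverse of 3 mod 19 is 13 (since 3·13 = 39 = 2·19 + 1), so t ≡ 13·5 = 65 ≡ 8 (mod 19).
    Then x = 1 + 3·8 = 25, valid modulo lcm(3, 19) = 57: x ≡ 25 (mod 57).
  Combine with x ≡ 10 (mod 11); new modulus lcm = 627.
    Write x = 25 + 57·t and substitute into x ≡ 10 (mod 11): 57·t ≡ 10 − 25 = -15 (mod 11).
    Reduce coefficients mod 11: 2·t ≡ 7 (mod 11).
    The inverse of 2 mod 11 is 6 (since 2·6 = 12 = 1·11 + 1), so t ≡ 6·7 = 42 ≡ 9 (mod 11).
    Then x = 25 + 57·9 = 538, valid modulo lcm(57, 11) = 627: x ≡ 538 (mod 627).
  Combine with x ≡ 0 (mod 4); new modulus lcm = 2508.
    Write x = 538 + 627·t and substitute into x ≡ 0 (mod 4): 627·t ≡ 0 − 538 = -538 (mod 4).
    Reduce coefficients mod 4: 3·t ≡ 2 (mod 4).
    The inverse of 3 mod 4 is 3 (since 3·3 = 9 = 2·4 + 1), so t ≡ 3·2 = 6 ≡ 2 (mod 4).
    Then x = 538 + 627·2 = 1792, valid modulo lcm(627, 4) = 2508: x ≡ 1792 (mod 2508).
Verify against each original: 1792 mod 3 = 1, 1792 mod 19 = 6, 1792 mod 11 = 10, 1792 mod 4 = 0.

x ≡ 1792 (mod 2508).


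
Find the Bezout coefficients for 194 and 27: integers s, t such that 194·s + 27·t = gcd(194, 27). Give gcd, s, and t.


Euclidean algorithm on (194, 27) — divide until remainder is 0:
  194 = 7 · 27 + 5
  27 = 5 · 5 + 2
  5 = 2 · 2 + 1
  2 = 2 · 1 + 0
gcd(194, 27) = 1.
Track Bezout coefficients alongside the remainders: start with r₀ = 194 = a·1 + b·0 (s = 1, t = 0) and r₁ = 27 = a·0 + b·1 (s = 0, t = 1); each new remainder r_{k+1} = r_{k-1} − q_k·r_k inherits s_{k+1} = s_{k-1} − q_k·s_k, t_{k+1} = t_{k-1} − q_k·t_k, so r_k = a·s_k + b·t_k at every step:
  q = 7: r = 5, s = 1 − 7·0 = 1, t = 0 − 7·1 = -7  (check: 194·1 + 27·(-7) = 5)
  q = 5: r = 2, s = 0 − 5·1 = -5, t = 1 − 5·(-7) = 36  (check: 194·(-5) + 27·36 = 2)
  q = 2: r = 1, s = 1 − 2·(-5) = 11, t = -7 − 2·36 = -79  (check: 194·11 + 27·(-79) = 1)
The row with r = 1 (the gcd) gives the Bezout coefficients s = 11, t = -79.
Result: 194 · (11) + 27 · (-79) = 1.

gcd(194, 27) = 1; s = 11, t = -79 (check: 194·11 + 27·(-79) = 1).


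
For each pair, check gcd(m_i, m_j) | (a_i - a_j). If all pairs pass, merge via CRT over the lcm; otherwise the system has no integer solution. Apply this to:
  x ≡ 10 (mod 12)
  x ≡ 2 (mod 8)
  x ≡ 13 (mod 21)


Moduli 12, 8, 21 are not pairwise coprime, so CRT works modulo lcm(m_i) when all pairwise compatibility conditions hold.
Pairwise compatibility: gcd(m_i, m_j) must divide a_i - a_j for every pair.
Merge one congruence at a time:
  Start: x ≡ 10 (mod 12).
  Combine with x ≡ 2 (mod 8): gcd(12, 8) = 4; 2 - 10 = -8, which IS divisible by 4, so compatible.
    Write x = 10 + 12·t and substitute into x ≡ 2 (mod 8): 12·t ≡ 2 − 10 = -8 (mod 8).
    Divide the congruence (and modulus) by g = 4: 3·t ≡ -2 (mod 2).
    Reduce coefficients mod 2: 1·t ≡ 0 (mod 2).
    So t ≡ 0 (mod 2).
    Then x = 10 + 12·0 = 10, valid modulo lcm(12, 8) = 24: x ≡ 10 (mod 24).
  Combine with x ≡ 13 (mod 21): gcd(24, 21) = 3; 13 - 10 = 3, which IS divisible by 3, so compatible.
    Write x = 10 + 24·t and substitute into x ≡ 13 (mod 21): 24·t ≡ 13 − 10 = 3 (mod 21).
    Divide the congruence (and modulus) by g = 3: 8·t ≡ 1 (mod 7).
    Reduce coefficients mod 7: 1·t ≡ 1 (mod 7).
    So t ≡ 1 (mod 7).
    Then x = 10 + 24·1 = 34, valid modulo lcm(24, 21) = 168: x ≡ 34 (mod 168).
Verify: 34 mod 12 = 10, 34 mod 8 = 2, 34 mod 21 = 13.

x ≡ 34 (mod 168).


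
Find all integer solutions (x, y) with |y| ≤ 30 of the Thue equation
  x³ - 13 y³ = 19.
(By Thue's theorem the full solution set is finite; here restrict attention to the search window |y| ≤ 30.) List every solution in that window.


The equation is x³ - 13y³ = 19. For fixed y, x³ = 13·y³ + 19, so a solution requires the RHS to be a perfect cube.
Strategy: iterate y from -30 to 30, compute RHS = 13·y³ + 19, and check whether it is a (positive or negative) perfect cube.
Check small values of y:
  y = 0: RHS = 19 is not a perfect cube.
  y = 1: RHS = 32 is not a perfect cube.
  y = -1: RHS = 6 is not a perfect cube.
  y = 2: RHS = 123 is not a perfect cube.
  y = -2: RHS = -85 is not a perfect cube.
  y = 3: RHS = 370 is not a perfect cube.
  y = -3: RHS = -332 is not a perfect cube.
Continuing the search up to |y| = 30 finds no solutions either.
No (x, y) in the scanned range satisfies the equation.

No integer solutions with |y| ≤ 30.


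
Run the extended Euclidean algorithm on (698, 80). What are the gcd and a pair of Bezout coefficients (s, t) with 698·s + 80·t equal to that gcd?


Euclidean algorithm on (698, 80) — divide until remainder is 0:
  698 = 8 · 80 + 58
  80 = 1 · 58 + 22
  58 = 2 · 22 + 14
  22 = 1 · 14 + 8
  14 = 1 · 8 + 6
  8 = 1 · 6 + 2
  6 = 3 · 2 + 0
gcd(698, 80) = 2.
Track Bezout coefficients alongside the remainders: start with r₀ = 698 = a·1 + b·0 (s = 1, t = 0) and r₁ = 80 = a·0 + b·1 (s = 0, t = 1); each new remainder r_{k+1} = r_{k-1} − q_k·r_k inherits s_{k+1} = s_{k-1} − q_k·s_k, t_{k+1} = t_{k-1} − q_k·t_k, so r_k = a·s_k + b·t_k at every step:
  q = 8: r = 58, s = 1 − 8·0 = 1, t = 0 − 8·1 = -8  (check: 698·1 + 80·(-8) = 58)
  q = 1: r = 22, s = 0 − 1·1 = -1, t = 1 − 1·(-8) = 9  (check: 698·(-1) + 80·9 = 22)
  q = 2: r = 14, s = 1 − 2·(-1) = 3, t = -8 − 2·9 = -26  (check: 698·3 + 80·(-26) = 14)
  q = 1: r = 8, s = -1 − 1·3 = -4, t = 9 − 1·(-26) = 35  (check: 698·(-4) + 80·35 = 8)
  q = 1: r = 6, s = 3 − 1·(-4) = 7, t = -26 − 1·35 = -61  (check: 698·7 + 80·(-61) = 6)
  q = 1: r = 2, s = -4 − 1·7 = -11, t = 35 − 1·(-61) = 96  (check: 698·(-11) + 80·96 = 2)
The row with r = 2 (the gcd) gives the Bezout coefficients s = -11, t = 96.
Result: 698 · (-11) + 80 · (96) = 2.

gcd(698, 80) = 2; s = -11, t = 96 (check: 698·(-11) + 80·96 = 2).


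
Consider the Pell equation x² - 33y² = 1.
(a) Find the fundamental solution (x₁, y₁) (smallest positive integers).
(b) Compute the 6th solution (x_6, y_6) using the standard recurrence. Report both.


Step 1: Find the fundamental solution (x₁, y₁) of x² - 33y² = 1.
  Expand √33 as a continued fraction. a₀ = ⌊√33⌋ = 5; iterate m_{k+1} = d_k·a_k − m_k, d_{k+1} = (33 − m_{k+1}²)/d_k, a_{k+1} = ⌊(a₀ + m_{k+1})/d_{k+1}⌋ (starting m₀ = 0, d₀ = 1), with convergents p_k = a_k·p_{k-1} + p_{k-2}, q_k = a_k·q_{k-1} + q_{k-2} (p₋₁ = 1, q₋₁ = 0):
  k = 0: a₀ = 5; p₀/q₀ = 5/1; p₀² − 33·q₀² = 25 − 33 = -8.
  k = 1: m = 5, d = 8, a = ⌊(5 + 5)/8⌋ = 1; p/q = (1·5 + 1)/(1·1 + 0) = 6/1; p² − 33·q² = 36 − 33 = 3.
  k = 2: m = 3, d = 3, a = ⌊(5 + 3)/3⌋ = 2; p/q = (2·6 + 5)/(2·1 + 1) = 17/3; p² − 33·q² = 289 − 297 = -8.
  k = 3: m = 3, d = 8, a = ⌊(5 + 3)/8⌋ = 1; p/q = (1·17 + 6)/(1·3 + 1) = 23/4; p² − 33·q² = 529 − 528 = 1.
  The first convergent with p² − 33·q² = 1 gives the fundamental solution (x₁, y₁) = (23, 4).
Step 2: Apply the recurrence (x_{n+1}, y_{n+1}) = (x₁x_n + 33y₁y_n, x₁y_n + y₁x_n) repeatedly.
  From (x_1, y_1) = (23, 4): x_2 = 23·23 + 33·4·4 = 1057; y_2 = 23·4 + 4·23 = 184.
  From (x_2, y_2) = (1057, 184): x_3 = 23·1057 + 33·4·184 = 48599; y_3 = 23·184 + 4·1057 = 8460.
  From (x_3, y_3) = (48599, 8460): x_4 = 23·48599 + 33·4·8460 = 2234497; y_4 = 23·8460 + 4·48599 = 388976.
  From (x_4, y_4) = (2234497, 388976): x_5 = 23·2234497 + 33·4·388976 = 102738263; y_5 = 23·388976 + 4·2234497 = 17884436.
  From (x_5, y_5) = (102738263, 17884436): x_6 = 23·102738263 + 33·4·17884436 = 4723725601; y_6 = 23·17884436 + 4·102738263 = 822295080.
Step 3: Verify x_6² - 33·y_6² = 22313583553542811201 - 22313583553542811200 = 1 (should be 1). ✓

(x_1, y_1) = (23, 4); (x_6, y_6) = (4723725601, 822295080).


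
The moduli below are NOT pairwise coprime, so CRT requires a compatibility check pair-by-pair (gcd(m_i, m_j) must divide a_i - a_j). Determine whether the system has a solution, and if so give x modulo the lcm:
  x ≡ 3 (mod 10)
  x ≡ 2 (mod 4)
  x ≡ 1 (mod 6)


Moduli 10, 4, 6 are not pairwise coprime, so CRT works modulo lcm(m_i) when all pairwise compatibility conditions hold.
Pairwise compatibility: gcd(m_i, m_j) must divide a_i - a_j for every pair.
Merge one congruence at a time:
  Start: x ≡ 3 (mod 10).
  Combine with x ≡ 2 (mod 4): gcd(10, 4) = 2, and 2 - 3 = -1 is NOT divisible by 2.
    ⇒ system is inconsistent (no integer solution).

No solution (the system is inconsistent).


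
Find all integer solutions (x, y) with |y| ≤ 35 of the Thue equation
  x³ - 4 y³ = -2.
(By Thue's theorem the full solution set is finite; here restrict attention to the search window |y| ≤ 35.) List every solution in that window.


The equation is x³ - 4y³ = -2. For fixed y, x³ = 4·y³ − 2, so a solution requires the RHS to be a perfect cube.
Strategy: iterate y from -35 to 35, compute RHS = 4·y³ − 2, and check whether it is a (positive or negative) perfect cube.
Check small values of y:
  y = 0: RHS = -2 is not a perfect cube.
  y = 1: RHS = 2 is not a perfect cube.
  y = -1: RHS = -6 is not a perfect cube.
  y = 2: RHS = 30 is not a perfect cube.
  y = -2: RHS = -34 is not a perfect cube.
  y = 3: RHS = 106 is not a perfect cube.
  y = -3: RHS = -110 is not a perfect cube.
Continuing the search up to |y| = 35 finds no solutions either.
No (x, y) in the scanned range satisfies the equation.

No integer solutions with |y| ≤ 35.


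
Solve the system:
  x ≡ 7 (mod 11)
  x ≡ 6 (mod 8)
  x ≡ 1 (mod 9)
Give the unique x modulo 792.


Moduli 11, 8, 9 are pairwise coprime; by CRT there is a unique solution modulo M = 11 · 8 · 9 = 792.
Solve pairwise, accumulating the modulus:
  Start with x ≡ 7 (mod 11).
  Combine with x ≡ 6 (mod 8): since gcd(11, 8) = 1, we get a unique residue mod 88.
    Write x = 7 + 11·t and substitute into x ≡ 6 (mod 8): 11·t ≡ 6 − 7 = -1 (mod 8).
    Reduce coefficients mod 8: 3·t ≡ 7 (mod 8).
    The inverse of 3 mod 8 is 3 (since 3·3 = 9 = 1·8 + 1), so t ≡ 3·7 = 21 ≡ 5 (mod 8).
    Then x = 7 + 11·5 = 62, valid modulo lcm(11, 8) = 88: x ≡ 62 (mod 88).
  Combine with x ≡ 1 (mod 9): since gcd(88, 9) = 1, we get a unique residue mod 792.
    Write x = 62 + 88·t and substitute into x ≡ 1 (mod 9): 88·t ≡ 1 − 62 = -61 (mod 9).
    Reduce coefficients mod 9: 7·t ≡ 2 (mod 9).
    The inverse of 7 mod 9 is 4 (since 7·4 = 28 = 3·9 + 1), so t ≡ 4·2 = 8 ≡ 8 (mod 9).
    Then x = 62 + 88·8 = 766, valid modulo lcm(88, 9) = 792: x ≡ 766 (mod 792).
Verify: 766 mod 11 = 7 ✓, 766 mod 8 = 6 ✓, 766 mod 9 = 1 ✓.

x ≡ 766 (mod 792).


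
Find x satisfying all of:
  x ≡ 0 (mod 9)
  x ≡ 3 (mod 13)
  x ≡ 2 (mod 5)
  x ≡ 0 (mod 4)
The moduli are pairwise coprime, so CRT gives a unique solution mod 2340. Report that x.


Product of moduli M = 9 · 13 · 5 · 4 = 2340.
Merge one congruence at a time:
  Start: x ≡ 0 (mod 9).
  Combine with x ≡ 3 (mod 13); new modulus lcm = 117.
    Write x = 0 + 9·t and substitute into x ≡ 3 (mod 13): 9·t ≡ 3 − 0 = 3 (mod 13).
    The inverse of 9 mod 13 is 3 (since 9·3 = 27 = 2·13 + 1), so t ≡ 3·3 = 9 ≡ 9 (mod 13).
    Then x = 0 + 9·9 = 81, valid modulo lcm(9, 13) = 117: x ≡ 81 (mod 117).
  Combine with x ≡ 2 (mod 5); new modulus lcm = 585.
    Write x = 81 + 117·t and substitute into x ≡ 2 (mod 5): 117·t ≡ 2 − 81 = -79 (mod 5).
    Reduce coefficients mod 5: 2·t ≡ 1 (mod 5).
    The inverse of 2 mod 5 is 3 (since 2·3 = 6 = 1·5 + 1), so t ≡ 3·1 = 3 ≡ 3 (mod 5).
    Then x = 81 + 117·3 = 432, valid modulo lcm(117, 5) = 585: x ≡ 432 (mod 585).
  Combine with x ≡ 0 (mod 4); new modulus lcm = 2340.
    Write x = 432 + 585·t and substitute into x ≡ 0 (mod 4): 585·t ≡ 0 − 432 = -432 (mod 4).
    Reduce coefficients mod 4: 1·t ≡ 0 (mod 4).
    So t ≡ 0 (mod 4).
    Then x = 432 + 585·0 = 432, valid modulo lcm(585, 4) = 2340: x ≡ 432 (mod 2340).
Verify against each original: 432 mod 9 = 0, 432 mod 13 = 3, 432 mod 5 = 2, 432 mod 4 = 0.

x ≡ 432 (mod 2340).


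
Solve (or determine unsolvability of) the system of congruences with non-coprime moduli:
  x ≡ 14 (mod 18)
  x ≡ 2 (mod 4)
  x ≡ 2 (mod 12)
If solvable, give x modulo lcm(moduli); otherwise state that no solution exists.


Moduli 18, 4, 12 are not pairwise coprime, so CRT works modulo lcm(m_i) when all pairwise compatibility conditions hold.
Pairwise compatibility: gcd(m_i, m_j) must divide a_i - a_j for every pair.
Merge one congruence at a time:
  Start: x ≡ 14 (mod 18).
  Combine with x ≡ 2 (mod 4): gcd(18, 4) = 2; 2 - 14 = -12, which IS divisible by 2, so compatible.
    Write x = 14 + 18·t and substitute into x ≡ 2 (mod 4): 18·t ≡ 2 − 14 = -12 (mod 4).
    Divide the congruence (and modulus) by g = 2: 9·t ≡ -6 (mod 2).
    Reduce coefficients mod 2: 1·t ≡ 0 (mod 2).
    So t ≡ 0 (mod 2).
    Then x = 14 + 18·0 = 14, valid modulo lcm(18, 4) = 36: x ≡ 14 (mod 36).
  Combine with x ≡ 2 (mod 12): gcd(36, 12) = 12; 2 - 14 = -12, which IS divisible by 12, so compatible.
    Write x = 14 + 36·t and substitute into x ≡ 2 (mod 12): 36·t ≡ 2 − 14 = -12 (mod 12).
    Divide the congruence (and modulus) by g = 12: 3·t ≡ -1 (mod 1).
    Modulo 1 every t works; take t = 0.
    Then x = 14 + 36·0 = 14, valid modulo lcm(36, 12) = 36: x ≡ 14 (mod 36).
Verify: 14 mod 18 = 14, 14 mod 4 = 2, 14 mod 12 = 2.

x ≡ 14 (mod 36).


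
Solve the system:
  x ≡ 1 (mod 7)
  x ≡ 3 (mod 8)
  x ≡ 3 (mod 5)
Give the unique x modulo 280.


Moduli 7, 8, 5 are pairwise coprime; by CRT there is a unique solution modulo M = 7 · 8 · 5 = 280.
Solve pairwise, accumulating the modulus:
  Start with x ≡ 1 (mod 7).
  Combine with x ≡ 3 (mod 8): since gcd(7, 8) = 1, we get a unique residue mod 56.
    Write x = 1 + 7·t and substitute into x ≡ 3 (mod 8): 7·t ≡ 3 − 1 = 2 (mod 8).
    The inverse of 7 mod 8 is 7 (since 7·7 = 49 = 6·8 + 1), so t ≡ 7·2 = 14 ≡ 6 (mod 8).
    Then x = 1 + 7·6 = 43, valid modulo lcm(7, 8) = 56: x ≡ 43 (mod 56).
  Combine with x ≡ 3 (mod 5): since gcd(56, 5) = 1, we get a unique residue mod 280.
    Write x = 43 + 56·t and substitute into x ≡ 3 (mod 5): 56·t ≡ 3 − 43 = -40 (mod 5).
    Reduce coefficients mod 5: 1·t ≡ 0 (mod 5).
    So t ≡ 0 (mod 5).
    Then x = 43 + 56·0 = 43, valid modulo lcm(56, 5) = 280: x ≡ 43 (mod 280).
Verify: 43 mod 7 = 1 ✓, 43 mod 8 = 3 ✓, 43 mod 5 = 3 ✓.

x ≡ 43 (mod 280).


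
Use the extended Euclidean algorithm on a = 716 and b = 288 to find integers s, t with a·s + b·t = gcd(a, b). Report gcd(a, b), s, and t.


Euclidean algorithm on (716, 288) — divide until remainder is 0:
  716 = 2 · 288 + 140
  288 = 2 · 140 + 8
  140 = 17 · 8 + 4
  8 = 2 · 4 + 0
gcd(716, 288) = 4.
Track Bezout coefficients alongside the remainders: start with r₀ = 716 = a·1 + b·0 (s = 1, t = 0) and r₁ = 288 = a·0 + b·1 (s = 0, t = 1); each new remainder r_{k+1} = r_{k-1} − q_k·r_k inherits s_{k+1} = s_{k-1} − q_k·s_k, t_{k+1} = t_{k-1} − q_k·t_k, so r_k = a·s_k + b·t_k at every step:
  q = 2: r = 140, s = 1 − 2·0 = 1, t = 0 − 2·1 = -2  (check: 716·1 + 288·(-2) = 140)
  q = 2: r = 8, s = 0 − 2·1 = -2, t = 1 − 2·(-2) = 5  (check: 716·(-2) + 288·5 = 8)
  q = 17: r = 4, s = 1 − 17·(-2) = 35, t = -2 − 17·5 = -87  (check: 716·35 + 288·(-87) = 4)
The row with r = 4 (the gcd) gives the Bezout coefficients s = 35, t = -87.
Result: 716 · (35) + 288 · (-87) = 4.

gcd(716, 288) = 4; s = 35, t = -87 (check: 716·35 + 288·(-87) = 4).


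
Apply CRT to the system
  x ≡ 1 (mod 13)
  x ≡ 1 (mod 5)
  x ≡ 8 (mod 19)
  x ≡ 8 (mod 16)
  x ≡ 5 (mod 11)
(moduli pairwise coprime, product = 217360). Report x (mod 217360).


Product of moduli M = 13 · 5 · 19 · 16 · 11 = 217360.
Merge one congruence at a time:
  Start: x ≡ 1 (mod 13).
  Combine with x ≡ 1 (mod 5); new modulus lcm = 65.
    Write x = 1 + 13·t and substitute into x ≡ 1 (mod 5): 13·t ≡ 1 − 1 = 0 (mod 5).
    Reduce coefficients mod 5: 3·t ≡ 0 (mod 5).
    The inverse of 3 mod 5 is 2 (since 3·2 = 6 = 1·5 + 1), so t ≡ 2·0 = 0 ≡ 0 (mod 5).
    Then x = 1 + 13·0 = 1, valid modulo lcm(13, 5) = 65: x ≡ 1 (mod 65).
  Combine with x ≡ 8 (mod 19); new modulus lcm = 1235.
    Write x = 1 + 65·t and substitute into x ≡ 8 (mod 19): 65·t ≡ 8 − 1 = 7 (mod 19).
    Reduce coefficients mod 19: 8·t ≡ 7 (mod 19).
    The inverse of 8 mod 19 is 12 (since 8·12 = 96 = 5·19 + 1), so t ≡ 12·7 = 84 ≡ 8 (mod 19).
    Then x = 1 + 65·8 = 521, valid modulo lcm(65, 19) = 1235: x ≡ 521 (mod 1235).
  Combine with x ≡ 8 (mod 16); new modulus lcm = 19760.
    Write x = 521 + 1235·t and substitute into x ≡ 8 (mod 16): 1235·t ≡ 8 − 521 = -513 (mod 16).
    Reduce coefficients mod 16: 3·t ≡ 15 (mod 16).
    The inverse of 3 mod 16 is 11 (since 3·11 = 33 = 2·16 + 1), so t ≡ 11·15 = 165 ≡ 5 (mod 16).
    Then x = 521 + 1235·5 = 6696, valid modulo lcm(1235, 16) = 19760: x ≡ 6696 (mod 19760).
  Combine with x ≡ 5 (mod 11); new modulus lcm = 217360.
    Write x = 6696 + 19760·t and substitute into x ≡ 5 (mod 11): 19760·t ≡ 5 − 6696 = -6691 (mod 11).
    Reduce coefficients mod 11: 4·t ≡ 8 (mod 11).
    The inverse of 4 mod 11 is 3 (since 4·3 = 12 = 1·11 + 1), so t ≡ 3·8 = 24 ≡ 2 (mod 11).
    Then x = 6696 + 19760·2 = 46216, valid modulo lcm(19760, 11) = 217360: x ≡ 46216 (mod 217360).
Verify against each original: 46216 mod 13 = 1, 46216 mod 5 = 1, 46216 mod 19 = 8, 46216 mod 16 = 8, 46216 mod 11 = 5.

x ≡ 46216 (mod 217360).
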